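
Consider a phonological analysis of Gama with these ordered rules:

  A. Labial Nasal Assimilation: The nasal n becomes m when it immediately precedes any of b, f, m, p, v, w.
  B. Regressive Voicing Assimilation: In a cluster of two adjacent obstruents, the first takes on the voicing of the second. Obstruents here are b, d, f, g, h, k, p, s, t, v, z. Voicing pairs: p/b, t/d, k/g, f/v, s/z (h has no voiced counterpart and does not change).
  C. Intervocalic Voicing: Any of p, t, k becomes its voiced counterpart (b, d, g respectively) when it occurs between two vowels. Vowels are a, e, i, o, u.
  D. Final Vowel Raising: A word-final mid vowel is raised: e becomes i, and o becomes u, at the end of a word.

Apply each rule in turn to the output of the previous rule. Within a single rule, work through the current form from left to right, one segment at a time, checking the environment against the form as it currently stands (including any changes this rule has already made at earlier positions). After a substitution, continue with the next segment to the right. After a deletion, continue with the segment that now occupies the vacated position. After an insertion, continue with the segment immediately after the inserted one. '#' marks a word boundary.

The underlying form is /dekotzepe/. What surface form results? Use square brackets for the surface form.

[degodzebi]

A Labial Nasal Assimilation: no change — [dekotzepe]
B Regressive Voicing Assimilation: [dekotzepe] → [dekodzepe]
C Intervocalic Voicing: [dekodzepe] → [degodzebe]
D Final Vowel Raising: [degodzebe] → [degodzebi]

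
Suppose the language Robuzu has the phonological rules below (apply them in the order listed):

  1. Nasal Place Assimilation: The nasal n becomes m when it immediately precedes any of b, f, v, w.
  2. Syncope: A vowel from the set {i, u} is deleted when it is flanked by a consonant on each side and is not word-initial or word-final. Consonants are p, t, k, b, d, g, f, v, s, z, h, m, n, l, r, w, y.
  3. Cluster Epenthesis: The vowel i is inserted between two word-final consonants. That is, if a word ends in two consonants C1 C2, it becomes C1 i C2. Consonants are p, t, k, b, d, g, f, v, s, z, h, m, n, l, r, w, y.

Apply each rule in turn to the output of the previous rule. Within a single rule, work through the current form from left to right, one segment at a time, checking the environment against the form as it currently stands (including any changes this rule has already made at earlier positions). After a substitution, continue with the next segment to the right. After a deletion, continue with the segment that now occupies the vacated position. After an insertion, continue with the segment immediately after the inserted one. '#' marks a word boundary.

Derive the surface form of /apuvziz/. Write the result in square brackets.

[apvziz]

1 Nasal Place Assimilation: no change — [apuvziz]
2 Syncope: [apuvziz] → [apvzz]
3 Cluster Epenthesis: [apvzz] → [apvziz]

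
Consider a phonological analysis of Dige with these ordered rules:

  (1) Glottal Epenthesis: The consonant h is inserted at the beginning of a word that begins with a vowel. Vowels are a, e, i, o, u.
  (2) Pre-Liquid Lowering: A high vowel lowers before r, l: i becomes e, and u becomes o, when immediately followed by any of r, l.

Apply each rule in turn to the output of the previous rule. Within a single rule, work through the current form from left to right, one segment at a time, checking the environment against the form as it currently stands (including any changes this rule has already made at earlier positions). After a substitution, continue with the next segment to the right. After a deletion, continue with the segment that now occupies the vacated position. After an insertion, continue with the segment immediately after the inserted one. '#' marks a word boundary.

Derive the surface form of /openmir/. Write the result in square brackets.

(1) Glottal Epenthesis: [openmir] → [hopenmir]
(2) Pre-Liquid Lowering: [hopenmir] → [hopenmer]

[hopenmer]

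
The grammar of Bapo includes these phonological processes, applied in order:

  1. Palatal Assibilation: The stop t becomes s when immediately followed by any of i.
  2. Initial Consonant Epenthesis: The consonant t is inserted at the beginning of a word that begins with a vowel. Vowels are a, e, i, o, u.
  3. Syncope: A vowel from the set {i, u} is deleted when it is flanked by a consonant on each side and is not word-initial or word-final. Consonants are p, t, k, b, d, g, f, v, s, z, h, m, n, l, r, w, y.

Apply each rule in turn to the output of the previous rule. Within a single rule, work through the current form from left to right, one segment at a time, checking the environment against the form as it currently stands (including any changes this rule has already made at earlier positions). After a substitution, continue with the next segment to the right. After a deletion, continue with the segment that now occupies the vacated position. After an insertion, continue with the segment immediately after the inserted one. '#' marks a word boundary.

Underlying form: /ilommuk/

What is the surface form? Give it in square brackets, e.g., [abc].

1 Palatal Assibilation: no change — [ilommuk]
2 Initial Consonant Epenthesis: [ilommuk] → [tilommuk]
3 Syncope: [tilommuk] → [tlommk]

[tlommk]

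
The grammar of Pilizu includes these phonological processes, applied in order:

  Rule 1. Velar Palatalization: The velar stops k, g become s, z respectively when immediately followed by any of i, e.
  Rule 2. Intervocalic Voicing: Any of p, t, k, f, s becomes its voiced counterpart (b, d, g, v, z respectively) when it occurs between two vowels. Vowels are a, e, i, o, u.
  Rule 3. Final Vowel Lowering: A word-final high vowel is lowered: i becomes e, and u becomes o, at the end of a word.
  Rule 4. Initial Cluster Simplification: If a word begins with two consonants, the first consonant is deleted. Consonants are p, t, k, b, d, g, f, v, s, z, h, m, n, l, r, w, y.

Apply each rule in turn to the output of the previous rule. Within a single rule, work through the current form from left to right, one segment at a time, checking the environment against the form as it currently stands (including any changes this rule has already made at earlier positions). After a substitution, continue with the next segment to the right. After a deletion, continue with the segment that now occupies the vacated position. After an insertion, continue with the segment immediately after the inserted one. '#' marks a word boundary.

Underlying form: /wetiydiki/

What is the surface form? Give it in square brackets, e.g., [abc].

[wediydize]

Rule 1 Velar Palatalization: [wetiydiki] → [wetiydisi]
Rule 2 Intervocalic Voicing: [wetiydisi] → [wediydizi]
Rule 3 Final Vowel Lowering: [wediydizi] → [wediydize]
Rule 4 Initial Cluster Simplification: no change — [wediydize]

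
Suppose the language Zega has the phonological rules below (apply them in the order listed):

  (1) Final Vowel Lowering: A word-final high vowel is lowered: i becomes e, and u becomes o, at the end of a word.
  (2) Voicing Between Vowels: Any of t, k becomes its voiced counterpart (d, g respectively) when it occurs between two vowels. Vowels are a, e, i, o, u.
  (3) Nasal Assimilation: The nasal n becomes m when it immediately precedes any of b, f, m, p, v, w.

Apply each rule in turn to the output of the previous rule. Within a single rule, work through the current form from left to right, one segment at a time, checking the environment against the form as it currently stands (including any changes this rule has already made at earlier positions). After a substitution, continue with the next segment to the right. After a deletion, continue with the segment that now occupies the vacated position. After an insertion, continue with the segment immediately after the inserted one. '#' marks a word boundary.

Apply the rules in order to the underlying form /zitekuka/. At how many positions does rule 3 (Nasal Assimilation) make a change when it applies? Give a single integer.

(1) Final Vowel Lowering: no change — [zitekuka]
(2) Voicing Between Vowels: [zitekuka] → [zideguga]
(3) Nasal Assimilation: no change — [zideguga]
Rule 3 changed 0 position(s).

0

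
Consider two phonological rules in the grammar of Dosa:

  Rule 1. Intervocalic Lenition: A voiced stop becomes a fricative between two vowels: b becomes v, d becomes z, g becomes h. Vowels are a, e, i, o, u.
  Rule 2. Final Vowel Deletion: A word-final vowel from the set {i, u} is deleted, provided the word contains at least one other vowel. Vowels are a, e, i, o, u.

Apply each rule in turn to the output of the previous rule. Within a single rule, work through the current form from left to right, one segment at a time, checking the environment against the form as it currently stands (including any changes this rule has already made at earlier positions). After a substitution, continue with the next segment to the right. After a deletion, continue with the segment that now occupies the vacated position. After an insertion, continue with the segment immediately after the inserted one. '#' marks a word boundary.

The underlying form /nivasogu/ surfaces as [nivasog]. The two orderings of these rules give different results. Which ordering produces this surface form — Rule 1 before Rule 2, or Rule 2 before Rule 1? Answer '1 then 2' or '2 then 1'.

Order 1 then 2:
  1 Intervocalic Lenition: [nivasogu] → [nivasohu]
  2 Final Vowel Deletion: [nivasohu] → [nivasoh]
  result: [nivasoh]
Order 2 then 1:
  2 Final Vowel Deletion: [nivasogu] → [nivasog]
  1 Intervocalic Lenition: no change — [nivasog]
  result: [nivasog]

2 then 1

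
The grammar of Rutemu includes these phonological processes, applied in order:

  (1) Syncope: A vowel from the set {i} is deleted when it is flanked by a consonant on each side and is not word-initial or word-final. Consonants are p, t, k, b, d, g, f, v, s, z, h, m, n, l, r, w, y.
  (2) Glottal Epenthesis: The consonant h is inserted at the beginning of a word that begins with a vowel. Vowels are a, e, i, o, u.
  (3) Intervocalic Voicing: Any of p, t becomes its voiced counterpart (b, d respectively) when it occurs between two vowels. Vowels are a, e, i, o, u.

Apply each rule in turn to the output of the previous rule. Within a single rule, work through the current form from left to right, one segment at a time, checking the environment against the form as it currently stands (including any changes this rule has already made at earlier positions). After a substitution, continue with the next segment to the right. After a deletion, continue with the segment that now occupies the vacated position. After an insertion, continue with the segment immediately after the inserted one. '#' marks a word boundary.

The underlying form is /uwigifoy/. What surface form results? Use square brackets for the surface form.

[huwgfoy]

(1) Syncope: [uwigifoy] → [uwgfoy]
(2) Glottal Epenthesis: [uwgfoy] → [huwgfoy]
(3) Intervocalic Voicing: no change — [huwgfoy]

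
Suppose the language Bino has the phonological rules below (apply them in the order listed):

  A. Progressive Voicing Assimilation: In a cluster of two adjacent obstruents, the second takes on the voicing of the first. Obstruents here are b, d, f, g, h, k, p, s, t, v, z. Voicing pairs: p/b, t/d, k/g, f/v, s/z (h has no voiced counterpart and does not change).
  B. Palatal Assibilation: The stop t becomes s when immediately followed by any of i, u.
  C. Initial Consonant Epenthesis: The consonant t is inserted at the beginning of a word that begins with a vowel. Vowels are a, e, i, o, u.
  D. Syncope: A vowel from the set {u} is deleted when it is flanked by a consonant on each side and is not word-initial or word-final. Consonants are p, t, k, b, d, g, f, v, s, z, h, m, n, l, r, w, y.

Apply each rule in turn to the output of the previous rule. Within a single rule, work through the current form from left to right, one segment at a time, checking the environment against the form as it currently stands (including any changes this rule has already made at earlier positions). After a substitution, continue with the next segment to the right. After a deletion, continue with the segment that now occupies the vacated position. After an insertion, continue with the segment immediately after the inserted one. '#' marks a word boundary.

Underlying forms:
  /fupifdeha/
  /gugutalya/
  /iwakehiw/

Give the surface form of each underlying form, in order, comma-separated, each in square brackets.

/fupifdeha/:
  A Progressive Voicing Assimilation: [fupifdeha] → [fupifteha]
  B Palatal Assibilation: no change — [fupifteha]
  C Initial Consonant Epenthesis: no change — [fupifteha]
  D Syncope: [fupifteha] → [fpifteha]
/gugutalya/:
  A Progressive Voicing Assimilation: no change — [gugutalya]
  B Palatal Assibilation: no change — [gugutalya]
  C Initial Consonant Epenthesis: no change — [gugutalya]
  D Syncope: [gugutalya] → [ggtalya]
/iwakehiw/:
  A Progressive Voicing Assimilation: no change — [iwakehiw]
  B Palatal Assibilation: no change — [iwakehiw]
  C Initial Consonant Epenthesis: [iwakehiw] → [tiwakehiw]
  D Syncope: no change — [tiwakehiw]

[fpifteha], [ggtalya], [tiwakehiw]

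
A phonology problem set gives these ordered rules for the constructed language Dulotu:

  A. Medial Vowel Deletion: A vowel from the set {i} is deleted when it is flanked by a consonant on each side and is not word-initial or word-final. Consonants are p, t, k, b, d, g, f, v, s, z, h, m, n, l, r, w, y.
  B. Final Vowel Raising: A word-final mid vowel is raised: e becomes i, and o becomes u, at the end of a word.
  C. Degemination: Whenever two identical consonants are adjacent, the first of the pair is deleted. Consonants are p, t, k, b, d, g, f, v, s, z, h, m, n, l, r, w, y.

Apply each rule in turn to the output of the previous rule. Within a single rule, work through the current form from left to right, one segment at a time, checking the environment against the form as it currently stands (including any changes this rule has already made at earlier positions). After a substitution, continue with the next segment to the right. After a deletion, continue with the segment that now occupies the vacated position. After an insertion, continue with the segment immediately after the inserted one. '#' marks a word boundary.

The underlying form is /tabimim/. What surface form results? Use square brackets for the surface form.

A Medial Vowel Deletion: [tabimim] → [tabmm]
B Final Vowel Raising: no change — [tabmm]
C Degemination: [tabmm] → [tabm]

[tabm]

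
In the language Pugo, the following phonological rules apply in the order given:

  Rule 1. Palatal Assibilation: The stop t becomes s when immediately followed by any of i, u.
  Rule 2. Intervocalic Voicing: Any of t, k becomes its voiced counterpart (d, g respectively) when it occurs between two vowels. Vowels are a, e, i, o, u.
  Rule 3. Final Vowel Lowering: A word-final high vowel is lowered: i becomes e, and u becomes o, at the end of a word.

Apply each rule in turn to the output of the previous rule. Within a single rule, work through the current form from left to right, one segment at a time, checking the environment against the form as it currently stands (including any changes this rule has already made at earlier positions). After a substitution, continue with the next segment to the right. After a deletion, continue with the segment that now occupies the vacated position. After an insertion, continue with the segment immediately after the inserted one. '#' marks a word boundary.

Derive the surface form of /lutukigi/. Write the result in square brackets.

[lusugige]

Rule 1 Palatal Assibilation: [lutukigi] → [lusukigi]
Rule 2 Intervocalic Voicing: [lusukigi] → [lusugigi]
Rule 3 Final Vowel Lowering: [lusugigi] → [lusugige]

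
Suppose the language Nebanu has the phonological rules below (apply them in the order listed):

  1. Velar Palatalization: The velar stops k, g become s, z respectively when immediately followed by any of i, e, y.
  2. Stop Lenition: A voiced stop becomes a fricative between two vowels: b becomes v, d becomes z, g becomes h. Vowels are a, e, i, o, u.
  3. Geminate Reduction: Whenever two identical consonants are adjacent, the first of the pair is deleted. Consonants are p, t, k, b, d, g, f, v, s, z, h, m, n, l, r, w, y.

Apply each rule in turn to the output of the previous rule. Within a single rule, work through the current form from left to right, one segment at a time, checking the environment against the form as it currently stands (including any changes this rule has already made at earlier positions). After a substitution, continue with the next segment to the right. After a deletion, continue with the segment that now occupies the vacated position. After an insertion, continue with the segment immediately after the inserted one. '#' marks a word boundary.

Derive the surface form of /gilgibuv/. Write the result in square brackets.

1 Velar Palatalization: [gilgibuv] → [zilzibuv]
2 Stop Lenition: [zilzibuv] → [zilzivuv]
3 Geminate Reduction: no change — [zilzivuv]

[zilzivuv]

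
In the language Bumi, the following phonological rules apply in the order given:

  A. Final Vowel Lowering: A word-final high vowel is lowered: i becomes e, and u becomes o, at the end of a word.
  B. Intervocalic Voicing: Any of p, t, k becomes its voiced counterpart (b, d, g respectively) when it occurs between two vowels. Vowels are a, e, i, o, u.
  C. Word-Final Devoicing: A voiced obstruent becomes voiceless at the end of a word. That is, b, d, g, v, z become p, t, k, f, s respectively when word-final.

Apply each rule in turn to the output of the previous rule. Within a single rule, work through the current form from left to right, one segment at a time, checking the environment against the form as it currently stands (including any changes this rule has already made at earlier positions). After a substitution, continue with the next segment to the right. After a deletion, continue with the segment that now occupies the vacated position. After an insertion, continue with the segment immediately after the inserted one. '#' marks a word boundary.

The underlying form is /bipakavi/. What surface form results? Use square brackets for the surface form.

[bibagave]

A Final Vowel Lowering: [bipakavi] → [bipakave]
B Intervocalic Voicing: [bipakave] → [bibagave]
C Word-Final Devoicing: no change — [bibagave]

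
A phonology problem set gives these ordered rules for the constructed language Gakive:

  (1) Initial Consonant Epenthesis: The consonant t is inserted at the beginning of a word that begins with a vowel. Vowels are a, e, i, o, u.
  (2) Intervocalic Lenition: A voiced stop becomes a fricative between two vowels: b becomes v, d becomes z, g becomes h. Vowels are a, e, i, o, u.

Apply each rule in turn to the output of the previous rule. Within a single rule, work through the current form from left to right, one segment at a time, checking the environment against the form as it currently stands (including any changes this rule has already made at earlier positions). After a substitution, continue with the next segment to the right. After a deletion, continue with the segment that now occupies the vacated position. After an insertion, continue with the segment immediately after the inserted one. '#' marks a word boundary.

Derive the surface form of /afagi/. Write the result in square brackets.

[tafahi]

(1) Initial Consonant Epenthesis: [afagi] → [tafagi]
(2) Intervocalic Lenition: [tafagi] → [tafahi]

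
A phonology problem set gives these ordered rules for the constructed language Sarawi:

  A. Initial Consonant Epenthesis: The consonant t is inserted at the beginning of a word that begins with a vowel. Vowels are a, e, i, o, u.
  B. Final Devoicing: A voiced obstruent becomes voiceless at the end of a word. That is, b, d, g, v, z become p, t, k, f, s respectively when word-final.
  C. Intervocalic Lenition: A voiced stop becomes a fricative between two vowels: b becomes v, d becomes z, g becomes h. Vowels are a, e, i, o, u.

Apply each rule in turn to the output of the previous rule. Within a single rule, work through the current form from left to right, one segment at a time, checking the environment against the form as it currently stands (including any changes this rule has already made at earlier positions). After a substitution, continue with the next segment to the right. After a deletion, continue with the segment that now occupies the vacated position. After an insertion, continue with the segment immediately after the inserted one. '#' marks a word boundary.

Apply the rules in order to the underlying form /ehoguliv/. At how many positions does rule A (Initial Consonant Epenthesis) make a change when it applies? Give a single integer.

1

A Initial Consonant Epenthesis: [ehoguliv] → [tehoguliv]
B Final Devoicing: [tehoguliv] → [tehogulif]
C Intervocalic Lenition: [tehogulif] → [tehohulif]
Rule A changed 1 position(s).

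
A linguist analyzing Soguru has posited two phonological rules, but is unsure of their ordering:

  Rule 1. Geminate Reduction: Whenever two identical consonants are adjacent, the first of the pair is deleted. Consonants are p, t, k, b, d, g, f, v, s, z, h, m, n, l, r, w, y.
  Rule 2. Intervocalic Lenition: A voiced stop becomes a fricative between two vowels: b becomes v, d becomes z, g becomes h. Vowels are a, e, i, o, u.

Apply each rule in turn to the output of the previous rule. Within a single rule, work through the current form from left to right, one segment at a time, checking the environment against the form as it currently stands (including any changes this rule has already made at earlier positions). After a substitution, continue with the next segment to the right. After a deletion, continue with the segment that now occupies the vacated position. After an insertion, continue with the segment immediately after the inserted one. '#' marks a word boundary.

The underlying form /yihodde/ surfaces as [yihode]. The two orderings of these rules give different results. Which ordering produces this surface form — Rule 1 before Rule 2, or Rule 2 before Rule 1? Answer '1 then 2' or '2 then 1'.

2 then 1

Order 1 then 2:
  1 Geminate Reduction: [yihodde] → [yihode]
  2 Intervocalic Lenition: [yihode] → [yihoze]
  result: [yihoze]
Order 2 then 1:
  2 Intervocalic Lenition: no change — [yihodde]
  1 Geminate Reduction: [yihodde] → [yihode]
  result: [yihode]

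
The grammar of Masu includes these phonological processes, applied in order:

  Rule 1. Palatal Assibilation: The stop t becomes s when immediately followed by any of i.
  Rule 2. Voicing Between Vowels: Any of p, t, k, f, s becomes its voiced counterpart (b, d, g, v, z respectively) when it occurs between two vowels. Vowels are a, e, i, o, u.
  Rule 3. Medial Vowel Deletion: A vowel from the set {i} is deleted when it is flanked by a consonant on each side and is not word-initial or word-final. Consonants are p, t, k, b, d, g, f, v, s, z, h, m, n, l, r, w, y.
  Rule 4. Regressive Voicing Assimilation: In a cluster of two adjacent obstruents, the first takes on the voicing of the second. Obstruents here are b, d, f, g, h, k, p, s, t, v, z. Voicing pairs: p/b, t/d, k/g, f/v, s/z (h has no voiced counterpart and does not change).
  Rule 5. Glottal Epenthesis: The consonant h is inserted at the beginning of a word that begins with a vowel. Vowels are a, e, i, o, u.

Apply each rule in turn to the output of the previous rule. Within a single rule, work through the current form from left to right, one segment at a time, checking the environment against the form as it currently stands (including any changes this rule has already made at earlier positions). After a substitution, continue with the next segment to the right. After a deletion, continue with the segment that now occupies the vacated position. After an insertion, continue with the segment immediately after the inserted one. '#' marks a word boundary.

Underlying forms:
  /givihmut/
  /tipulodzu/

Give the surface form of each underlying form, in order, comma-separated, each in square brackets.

[gfhmut], [zbulodzu]

/givihmut/:
  Rule 1 Palatal Assibilation: no change — [givihmut]
  Rule 2 Voicing Between Vowels: no change — [givihmut]
  Rule 3 Medial Vowel Deletion: [givihmut] → [gvhmut]
  Rule 4 Regressive Voicing Assimilation: [gvhmut] → [gfhmut]
  Rule 5 Glottal Epenthesis: no change — [gfhmut]
/tipulodzu/:
  Rule 1 Palatal Assibilation: [tipulodzu] → [sipulodzu]
  Rule 2 Voicing Between Vowels: [sipulodzu] → [sibulodzu]
  Rule 3 Medial Vowel Deletion: [sibulodzu] → [sbulodzu]
  Rule 4 Regressive Voicing Assimilation: [sbulodzu] → [zbulodzu]
  Rule 5 Glottal Epenthesis: no change — [zbulodzu]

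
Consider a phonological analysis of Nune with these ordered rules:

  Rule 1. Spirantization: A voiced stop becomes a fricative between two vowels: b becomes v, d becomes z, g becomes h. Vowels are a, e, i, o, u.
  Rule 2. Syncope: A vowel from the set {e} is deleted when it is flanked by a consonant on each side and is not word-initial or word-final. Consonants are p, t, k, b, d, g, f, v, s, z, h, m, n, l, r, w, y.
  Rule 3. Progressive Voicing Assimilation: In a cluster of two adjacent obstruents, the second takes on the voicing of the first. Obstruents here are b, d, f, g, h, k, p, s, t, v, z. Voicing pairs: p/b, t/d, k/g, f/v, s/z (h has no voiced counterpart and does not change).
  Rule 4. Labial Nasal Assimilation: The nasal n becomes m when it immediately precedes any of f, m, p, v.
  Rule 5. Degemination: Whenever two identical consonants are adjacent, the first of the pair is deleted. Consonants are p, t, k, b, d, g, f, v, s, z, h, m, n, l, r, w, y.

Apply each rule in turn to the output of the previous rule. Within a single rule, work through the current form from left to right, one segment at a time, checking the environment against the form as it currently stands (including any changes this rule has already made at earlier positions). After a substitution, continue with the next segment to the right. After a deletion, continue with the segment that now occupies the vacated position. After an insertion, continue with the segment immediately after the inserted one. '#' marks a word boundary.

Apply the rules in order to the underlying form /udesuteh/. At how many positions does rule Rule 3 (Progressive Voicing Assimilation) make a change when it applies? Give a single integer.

1

Rule 1 Spirantization: [udesuteh] → [uzesuteh]
Rule 2 Syncope: [uzesuteh] → [uzsuth]
Rule 3 Progressive Voicing Assimilation: [uzsuth] → [uzzuth]
Rule 4 Labial Nasal Assimilation: no change — [uzzuth]
Rule 5 Degemination: [uzzuth] → [uzuth]
Rule Rule 3 changed 1 position(s).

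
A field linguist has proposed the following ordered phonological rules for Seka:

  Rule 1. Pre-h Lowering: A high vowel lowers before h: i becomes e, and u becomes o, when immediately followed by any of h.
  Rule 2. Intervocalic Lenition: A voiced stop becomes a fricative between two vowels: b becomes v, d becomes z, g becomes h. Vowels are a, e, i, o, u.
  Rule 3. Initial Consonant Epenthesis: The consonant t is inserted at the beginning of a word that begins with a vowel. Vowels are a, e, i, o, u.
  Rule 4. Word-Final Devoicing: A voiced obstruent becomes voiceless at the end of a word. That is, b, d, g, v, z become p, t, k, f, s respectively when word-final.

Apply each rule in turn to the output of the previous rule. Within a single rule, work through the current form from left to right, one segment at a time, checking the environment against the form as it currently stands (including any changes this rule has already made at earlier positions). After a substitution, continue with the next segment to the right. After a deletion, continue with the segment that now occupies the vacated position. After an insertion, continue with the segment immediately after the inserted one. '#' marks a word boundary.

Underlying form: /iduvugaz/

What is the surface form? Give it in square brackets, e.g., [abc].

[tizuvuhas]

Rule 1 Pre-h Lowering: no change — [iduvugaz]
Rule 2 Intervocalic Lenition: [iduvugaz] → [izuvuhaz]
Rule 3 Initial Consonant Epenthesis: [izuvuhaz] → [tizuvuhaz]
Rule 4 Word-Final Devoicing: [tizuvuhaz] → [tizuvuhas]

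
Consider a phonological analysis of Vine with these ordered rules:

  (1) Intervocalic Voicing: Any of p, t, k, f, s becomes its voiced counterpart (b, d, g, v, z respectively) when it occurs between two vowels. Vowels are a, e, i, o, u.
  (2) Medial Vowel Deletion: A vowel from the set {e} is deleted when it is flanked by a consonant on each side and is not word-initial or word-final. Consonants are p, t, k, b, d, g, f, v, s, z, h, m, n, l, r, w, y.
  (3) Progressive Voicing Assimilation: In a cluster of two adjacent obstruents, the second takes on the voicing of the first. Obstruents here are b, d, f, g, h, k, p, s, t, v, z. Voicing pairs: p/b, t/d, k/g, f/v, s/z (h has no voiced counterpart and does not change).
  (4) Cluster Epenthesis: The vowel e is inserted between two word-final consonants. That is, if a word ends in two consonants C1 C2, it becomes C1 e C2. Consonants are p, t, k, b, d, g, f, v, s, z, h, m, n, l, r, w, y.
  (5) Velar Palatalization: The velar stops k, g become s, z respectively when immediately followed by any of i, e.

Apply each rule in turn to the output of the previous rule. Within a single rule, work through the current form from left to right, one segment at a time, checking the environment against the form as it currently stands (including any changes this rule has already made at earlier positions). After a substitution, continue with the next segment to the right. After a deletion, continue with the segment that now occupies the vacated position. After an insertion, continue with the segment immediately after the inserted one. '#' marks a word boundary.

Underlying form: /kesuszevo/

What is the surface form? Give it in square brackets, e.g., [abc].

[ksussfo]

(1) Intervocalic Voicing: [kesuszevo] → [kezuszevo]
(2) Medial Vowel Deletion: [kezuszevo] → [kzuszvo]
(3) Progressive Voicing Assimilation: [kzuszvo] → [ksussfo]
(4) Cluster Epenthesis: no change — [ksussfo]
(5) Velar Palatalization: no change — [ksussfo]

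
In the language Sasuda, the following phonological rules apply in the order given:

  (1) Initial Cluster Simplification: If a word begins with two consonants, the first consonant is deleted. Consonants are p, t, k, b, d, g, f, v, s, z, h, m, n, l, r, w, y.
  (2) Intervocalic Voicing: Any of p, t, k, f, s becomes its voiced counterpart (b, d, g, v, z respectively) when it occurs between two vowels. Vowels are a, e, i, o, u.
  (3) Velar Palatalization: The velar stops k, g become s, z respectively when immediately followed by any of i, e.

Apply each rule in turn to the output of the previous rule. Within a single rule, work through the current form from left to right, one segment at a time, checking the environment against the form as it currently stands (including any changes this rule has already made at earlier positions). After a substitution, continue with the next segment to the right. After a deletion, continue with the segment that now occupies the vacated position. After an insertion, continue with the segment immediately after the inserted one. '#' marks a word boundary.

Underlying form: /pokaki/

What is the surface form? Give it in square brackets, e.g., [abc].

(1) Initial Cluster Simplification: no change — [pokaki]
(2) Intervocalic Voicing: [pokaki] → [pogagi]
(3) Velar Palatalization: [pogagi] → [pogazi]

[pogazi]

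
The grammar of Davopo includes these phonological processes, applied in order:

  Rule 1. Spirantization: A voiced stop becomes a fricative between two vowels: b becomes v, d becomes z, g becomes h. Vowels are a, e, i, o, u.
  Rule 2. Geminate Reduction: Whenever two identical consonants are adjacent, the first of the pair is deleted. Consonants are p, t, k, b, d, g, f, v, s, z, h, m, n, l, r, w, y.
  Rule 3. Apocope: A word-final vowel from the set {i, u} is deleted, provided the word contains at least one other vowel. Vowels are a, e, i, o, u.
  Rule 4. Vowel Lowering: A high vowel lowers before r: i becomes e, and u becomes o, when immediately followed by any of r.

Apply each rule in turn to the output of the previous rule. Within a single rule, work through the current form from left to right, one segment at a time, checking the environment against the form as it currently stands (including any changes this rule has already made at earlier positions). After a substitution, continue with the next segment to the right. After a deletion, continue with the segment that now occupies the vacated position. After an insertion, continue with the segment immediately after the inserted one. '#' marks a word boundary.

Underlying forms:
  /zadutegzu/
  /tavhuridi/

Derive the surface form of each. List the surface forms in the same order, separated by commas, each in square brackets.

[zazutegz], [tavhoriz]

/zadutegzu/:
  Rule 1 Spirantization: [zadutegzu] → [zazutegzu]
  Rule 2 Geminate Reduction: no change — [zazutegzu]
  Rule 3 Apocope: [zazutegzu] → [zazutegz]
  Rule 4 Vowel Lowering: no change — [zazutegz]
/tavhuridi/:
  Rule 1 Spirantization: [tavhuridi] → [tavhurizi]
  Rule 2 Geminate Reduction: no change — [tavhurizi]
  Rule 3 Apocope: [tavhurizi] → [tavhuriz]
  Rule 4 Vowel Lowering: [tavhuriz] → [tavhoriz]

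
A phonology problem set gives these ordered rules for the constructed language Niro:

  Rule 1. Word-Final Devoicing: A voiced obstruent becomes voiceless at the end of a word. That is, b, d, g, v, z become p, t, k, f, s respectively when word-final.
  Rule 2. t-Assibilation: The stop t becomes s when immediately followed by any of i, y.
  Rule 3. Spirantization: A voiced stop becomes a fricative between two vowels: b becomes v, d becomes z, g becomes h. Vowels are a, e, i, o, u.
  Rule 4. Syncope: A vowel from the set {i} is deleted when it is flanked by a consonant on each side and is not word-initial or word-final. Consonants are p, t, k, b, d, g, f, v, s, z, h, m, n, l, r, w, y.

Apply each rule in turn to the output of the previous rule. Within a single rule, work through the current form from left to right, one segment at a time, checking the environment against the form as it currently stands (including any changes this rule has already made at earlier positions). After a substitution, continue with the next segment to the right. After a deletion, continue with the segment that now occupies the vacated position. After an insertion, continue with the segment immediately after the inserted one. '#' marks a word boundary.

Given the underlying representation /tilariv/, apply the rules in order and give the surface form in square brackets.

Rule 1 Word-Final Devoicing: [tilariv] → [tilarif]
Rule 2 t-Assibilation: [tilarif] → [silarif]
Rule 3 Spirantization: no change — [silarif]
Rule 4 Syncope: [silarif] → [slarf]

[slarf]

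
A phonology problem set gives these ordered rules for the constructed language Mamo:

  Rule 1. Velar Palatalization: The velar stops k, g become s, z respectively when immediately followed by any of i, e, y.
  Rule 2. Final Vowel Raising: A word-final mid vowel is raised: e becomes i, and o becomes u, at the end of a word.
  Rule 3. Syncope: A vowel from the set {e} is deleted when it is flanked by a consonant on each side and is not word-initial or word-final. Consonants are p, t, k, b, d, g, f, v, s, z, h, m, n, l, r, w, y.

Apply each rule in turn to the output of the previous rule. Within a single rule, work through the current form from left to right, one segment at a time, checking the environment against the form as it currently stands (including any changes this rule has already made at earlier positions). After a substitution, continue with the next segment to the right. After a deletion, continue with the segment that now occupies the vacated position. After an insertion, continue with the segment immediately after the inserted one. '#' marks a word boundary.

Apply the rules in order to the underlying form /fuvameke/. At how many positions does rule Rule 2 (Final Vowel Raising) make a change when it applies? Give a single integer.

1

Rule 1 Velar Palatalization: [fuvameke] → [fuvamese]
Rule 2 Final Vowel Raising: [fuvamese] → [fuvamesi]
Rule 3 Syncope: [fuvamesi] → [fuvamsi]
Rule Rule 2 changed 1 position(s).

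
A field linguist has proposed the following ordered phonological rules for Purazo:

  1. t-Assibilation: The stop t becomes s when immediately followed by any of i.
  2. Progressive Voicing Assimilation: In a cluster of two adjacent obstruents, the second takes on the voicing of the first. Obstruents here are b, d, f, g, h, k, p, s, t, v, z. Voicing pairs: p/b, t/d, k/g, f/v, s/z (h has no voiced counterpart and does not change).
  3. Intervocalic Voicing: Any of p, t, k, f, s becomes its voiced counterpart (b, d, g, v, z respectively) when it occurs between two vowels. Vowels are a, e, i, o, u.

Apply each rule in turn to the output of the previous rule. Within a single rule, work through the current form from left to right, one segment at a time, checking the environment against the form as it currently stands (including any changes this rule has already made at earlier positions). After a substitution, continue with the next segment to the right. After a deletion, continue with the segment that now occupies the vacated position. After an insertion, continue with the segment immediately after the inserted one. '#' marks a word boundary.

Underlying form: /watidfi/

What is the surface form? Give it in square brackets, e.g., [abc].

[wazidvi]

1 t-Assibilation: [watidfi] → [wasidfi]
2 Progressive Voicing Assimilation: [wasidfi] → [wasidvi]
3 Intervocalic Voicing: [wasidvi] → [wazidvi]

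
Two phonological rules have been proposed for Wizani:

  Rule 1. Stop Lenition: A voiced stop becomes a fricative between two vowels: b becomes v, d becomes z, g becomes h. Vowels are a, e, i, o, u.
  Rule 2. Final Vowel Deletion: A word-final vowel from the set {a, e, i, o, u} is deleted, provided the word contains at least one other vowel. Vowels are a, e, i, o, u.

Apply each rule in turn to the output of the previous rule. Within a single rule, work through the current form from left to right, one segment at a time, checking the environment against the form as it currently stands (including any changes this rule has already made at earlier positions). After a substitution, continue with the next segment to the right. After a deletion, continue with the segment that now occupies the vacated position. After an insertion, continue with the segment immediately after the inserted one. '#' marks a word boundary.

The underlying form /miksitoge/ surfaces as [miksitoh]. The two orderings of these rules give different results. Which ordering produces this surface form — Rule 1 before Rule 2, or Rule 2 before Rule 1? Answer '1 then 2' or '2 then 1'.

Order 1 then 2:
  1 Stop Lenition: [miksitoge] → [miksitohe]
  2 Final Vowel Deletion: [miksitohe] → [miksitoh]
  result: [miksitoh]
Order 2 then 1:
  2 Final Vowel Deletion: [miksitoge] → [miksitog]
  1 Stop Lenition: no change — [miksitog]
  result: [miksitog]

1 then 2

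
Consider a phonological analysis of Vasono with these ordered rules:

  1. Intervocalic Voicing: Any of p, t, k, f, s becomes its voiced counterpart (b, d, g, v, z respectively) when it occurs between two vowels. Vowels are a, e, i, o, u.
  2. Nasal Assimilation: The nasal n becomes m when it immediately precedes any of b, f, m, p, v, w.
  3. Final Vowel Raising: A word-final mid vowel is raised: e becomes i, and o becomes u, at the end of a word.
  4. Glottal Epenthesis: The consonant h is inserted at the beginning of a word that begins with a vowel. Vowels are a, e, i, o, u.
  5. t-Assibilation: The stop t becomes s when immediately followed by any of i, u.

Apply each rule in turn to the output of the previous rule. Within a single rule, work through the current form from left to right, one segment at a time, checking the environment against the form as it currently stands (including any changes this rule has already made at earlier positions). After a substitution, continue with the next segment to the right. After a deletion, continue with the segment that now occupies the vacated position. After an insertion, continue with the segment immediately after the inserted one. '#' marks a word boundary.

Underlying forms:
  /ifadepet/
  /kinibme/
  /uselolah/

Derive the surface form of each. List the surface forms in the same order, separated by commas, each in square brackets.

/ifadepet/:
  1 Intervocalic Voicing: [ifadepet] → [ivadebet]
  2 Nasal Assimilation: no change — [ivadebet]
  3 Final Vowel Raising: no change — [ivadebet]
  4 Glottal Epenthesis: [ivadebet] → [hivadebet]
  5 t-Assibilation: no change — [hivadebet]
/kinibme/:
  1 Intervocalic Voicing: no change — [kinibme]
  2 Nasal Assimilation: no change — [kinibme]
  3 Final Vowel Raising: [kinibme] → [kinibmi]
  4 Glottal Epenthesis: no change — [kinibmi]
  5 t-Assibilation: no change — [kinibmi]
/uselolah/:
  1 Intervocalic Voicing: [uselolah] → [uzelolah]
  2 Nasal Assimilation: no change — [uzelolah]
  3 Final Vowel Raising: no change — [uzelolah]
  4 Glottal Epenthesis: [uzelolah] → [huzelolah]
  5 t-Assibilation: no change — [huzelolah]

[hivadebet], [kinibmi], [huzelolah]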